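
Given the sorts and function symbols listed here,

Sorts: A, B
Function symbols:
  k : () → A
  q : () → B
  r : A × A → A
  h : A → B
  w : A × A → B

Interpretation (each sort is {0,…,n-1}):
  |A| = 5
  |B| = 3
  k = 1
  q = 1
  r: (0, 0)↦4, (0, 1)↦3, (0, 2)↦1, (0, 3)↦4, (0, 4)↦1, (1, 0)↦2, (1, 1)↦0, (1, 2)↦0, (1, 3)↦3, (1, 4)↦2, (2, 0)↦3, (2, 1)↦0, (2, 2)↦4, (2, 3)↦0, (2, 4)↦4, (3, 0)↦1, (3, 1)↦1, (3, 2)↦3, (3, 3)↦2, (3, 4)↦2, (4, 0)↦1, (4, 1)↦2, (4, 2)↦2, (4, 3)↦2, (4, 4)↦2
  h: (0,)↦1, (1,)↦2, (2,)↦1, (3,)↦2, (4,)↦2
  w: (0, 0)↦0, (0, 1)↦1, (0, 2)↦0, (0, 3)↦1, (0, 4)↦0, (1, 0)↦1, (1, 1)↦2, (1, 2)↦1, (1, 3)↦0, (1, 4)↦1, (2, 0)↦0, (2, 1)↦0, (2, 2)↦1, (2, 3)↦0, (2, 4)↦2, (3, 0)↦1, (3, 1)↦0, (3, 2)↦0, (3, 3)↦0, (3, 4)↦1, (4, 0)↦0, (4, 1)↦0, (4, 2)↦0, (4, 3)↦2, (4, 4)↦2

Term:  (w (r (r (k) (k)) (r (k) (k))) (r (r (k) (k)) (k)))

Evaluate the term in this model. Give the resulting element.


  k = 1
  k = 1
  (r (k) (k)) = r(1, 1) = 0
  k = 1
  k = 1
  (r (k) (k)) = r(1, 1) = 0
  (r (r (k) (k)) (r (k) (k))) = r(0, 0) = 4
  k = 1
  k = 1
  (r (k) (k)) = r(1, 1) = 0
  k = 1
  (r (r (k) (k)) (k)) = r(0, 1) = 3
  (w (r (r (k) (k)) (r (k) (k))) (r (r (k) (k)) (k))) = w(4, 3) = 2

value = 2


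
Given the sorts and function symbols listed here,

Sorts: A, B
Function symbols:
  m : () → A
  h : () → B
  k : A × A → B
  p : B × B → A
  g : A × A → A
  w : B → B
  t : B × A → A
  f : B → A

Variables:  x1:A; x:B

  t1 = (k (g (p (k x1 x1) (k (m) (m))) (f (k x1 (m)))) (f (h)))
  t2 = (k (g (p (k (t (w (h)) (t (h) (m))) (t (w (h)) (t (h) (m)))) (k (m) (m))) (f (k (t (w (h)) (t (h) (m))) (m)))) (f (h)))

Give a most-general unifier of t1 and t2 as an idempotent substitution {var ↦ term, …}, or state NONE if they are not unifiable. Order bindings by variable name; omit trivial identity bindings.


{x1 ↦ (t (w (h)) (t (h) (m)))}


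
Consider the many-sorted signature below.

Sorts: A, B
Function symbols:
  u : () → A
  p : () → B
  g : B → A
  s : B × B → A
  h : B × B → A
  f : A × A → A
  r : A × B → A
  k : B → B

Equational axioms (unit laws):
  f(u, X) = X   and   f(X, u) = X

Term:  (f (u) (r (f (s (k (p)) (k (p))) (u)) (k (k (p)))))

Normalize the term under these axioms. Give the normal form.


normal form = (r (s (k (p)) (k (p))) (k (k (p))))

1. (f (u) (r (f (s (k (p)) (k (p))) (u)) (k (k (p)))))  →  (r (f (s (k (p)) (k (p))) (u)) (k (k (p))))
2. (r (f (s (k (p)) (k (p))) (u)) (k (k (p))))  →  (r (s (k (p)) (k (p))) (k (k (p))))


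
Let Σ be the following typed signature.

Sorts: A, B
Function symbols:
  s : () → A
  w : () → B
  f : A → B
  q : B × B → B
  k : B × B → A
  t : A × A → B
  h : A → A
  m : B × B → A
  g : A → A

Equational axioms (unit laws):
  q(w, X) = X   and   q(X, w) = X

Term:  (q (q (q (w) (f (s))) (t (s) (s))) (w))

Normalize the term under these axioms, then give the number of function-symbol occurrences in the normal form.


size = 6

1. (q (q (q (w) (f (s))) (t (s) (s))) (w))  →  (q (q (w) (f (s))) (t (s) (s)))
2. (q (q (w) (f (s))) (t (s) (s)))  →  (q (f (s)) (t (s) (s)))
normal form: (q (f (s)) (t (s) (s)))


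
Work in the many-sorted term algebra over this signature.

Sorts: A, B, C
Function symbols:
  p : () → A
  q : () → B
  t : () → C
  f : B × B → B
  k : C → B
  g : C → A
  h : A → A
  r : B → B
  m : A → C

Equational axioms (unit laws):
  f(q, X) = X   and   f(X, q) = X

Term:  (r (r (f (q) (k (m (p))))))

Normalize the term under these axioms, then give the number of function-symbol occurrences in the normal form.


1. (r (r (f (q) (k (m (p))))))  →  (r (r (k (m (p)))))
normal form: (r (r (k (m (p)))))

size = 5


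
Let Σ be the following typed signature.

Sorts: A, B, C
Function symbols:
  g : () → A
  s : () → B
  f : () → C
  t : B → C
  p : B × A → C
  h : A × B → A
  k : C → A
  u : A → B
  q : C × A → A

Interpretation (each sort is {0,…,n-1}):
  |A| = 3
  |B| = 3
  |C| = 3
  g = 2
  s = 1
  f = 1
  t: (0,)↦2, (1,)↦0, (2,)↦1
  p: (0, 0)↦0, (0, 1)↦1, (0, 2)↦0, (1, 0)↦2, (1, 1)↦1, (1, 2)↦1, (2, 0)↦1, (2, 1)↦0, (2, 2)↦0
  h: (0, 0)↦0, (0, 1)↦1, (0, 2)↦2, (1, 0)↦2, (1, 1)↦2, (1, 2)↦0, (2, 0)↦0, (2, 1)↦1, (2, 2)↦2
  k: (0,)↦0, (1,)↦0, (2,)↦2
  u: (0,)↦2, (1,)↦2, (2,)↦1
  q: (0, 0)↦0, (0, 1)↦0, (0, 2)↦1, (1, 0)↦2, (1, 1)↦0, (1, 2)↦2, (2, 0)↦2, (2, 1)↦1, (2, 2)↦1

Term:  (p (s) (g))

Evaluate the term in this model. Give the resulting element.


value = 1

  s = 1
  g = 2
  (p (s) (g)) = p(1, 2) = 1


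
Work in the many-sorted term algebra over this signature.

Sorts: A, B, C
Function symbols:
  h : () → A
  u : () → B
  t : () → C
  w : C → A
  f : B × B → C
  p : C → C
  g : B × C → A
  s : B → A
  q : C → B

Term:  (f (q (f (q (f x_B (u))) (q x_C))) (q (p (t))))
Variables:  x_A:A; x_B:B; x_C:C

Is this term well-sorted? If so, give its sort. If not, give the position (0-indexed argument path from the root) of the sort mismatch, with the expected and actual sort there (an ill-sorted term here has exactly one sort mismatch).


well-sorted; sort = C

          x_B : B
          (u) : B
        (f x_B (u)) : C
      (q (f x_B (u))) : B
        x_C : C
      (q x_C) : B
    (f (q (f x_B (u))) (q x_C)) : C
  (q (f (q (f x_B (u))) (q x_C))) : B
      (t) : C
    (p (t)) : C
  (q (p (t))) : B
(f (q (f (q (f x_B (u))) (q x_C))) (q (p (t)))) : C


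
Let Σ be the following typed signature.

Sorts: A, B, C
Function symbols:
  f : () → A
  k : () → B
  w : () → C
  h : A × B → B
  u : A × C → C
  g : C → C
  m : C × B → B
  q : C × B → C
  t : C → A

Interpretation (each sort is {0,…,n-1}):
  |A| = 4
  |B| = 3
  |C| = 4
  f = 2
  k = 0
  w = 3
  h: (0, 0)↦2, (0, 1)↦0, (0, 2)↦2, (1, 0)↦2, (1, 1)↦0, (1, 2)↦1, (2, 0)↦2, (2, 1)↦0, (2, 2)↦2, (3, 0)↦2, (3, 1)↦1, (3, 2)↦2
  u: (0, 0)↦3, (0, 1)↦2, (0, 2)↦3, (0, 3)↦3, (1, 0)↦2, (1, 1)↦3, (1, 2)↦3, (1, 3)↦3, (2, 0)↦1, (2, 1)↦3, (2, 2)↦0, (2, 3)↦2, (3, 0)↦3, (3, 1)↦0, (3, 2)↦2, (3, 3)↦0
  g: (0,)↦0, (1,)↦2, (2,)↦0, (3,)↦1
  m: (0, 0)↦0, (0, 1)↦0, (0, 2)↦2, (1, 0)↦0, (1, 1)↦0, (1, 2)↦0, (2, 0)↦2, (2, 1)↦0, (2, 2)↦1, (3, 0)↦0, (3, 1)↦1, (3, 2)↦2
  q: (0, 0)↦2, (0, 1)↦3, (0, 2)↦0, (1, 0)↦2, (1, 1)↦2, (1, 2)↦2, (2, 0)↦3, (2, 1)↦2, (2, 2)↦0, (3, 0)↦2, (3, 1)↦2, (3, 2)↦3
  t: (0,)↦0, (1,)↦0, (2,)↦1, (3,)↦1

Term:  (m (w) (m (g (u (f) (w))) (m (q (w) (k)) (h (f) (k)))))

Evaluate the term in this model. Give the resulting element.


  w = 3
  f = 2
  w = 3
  (u (f) (w)) = u(2, 3) = 2
  (g (u (f) (w))) = g(2,) = 0
  w = 3
  k = 0
  (q (w) (k)) = q(3, 0) = 2
  f = 2
  k = 0
  (h (f) (k)) = h(2, 0) = 2
  (m (q (w) (k)) (h (f) (k))) = m(2, 2) = 1
  (m (g (u (f) (w))) (m (q (w) (k)) (h (f) (k)))) = m(0, 1) = 0
  (m (w) (m (g (u (f) (w))) (m (q (w) (k)) (h (f) (k))))) = m(3, 0) = 0

value = 0


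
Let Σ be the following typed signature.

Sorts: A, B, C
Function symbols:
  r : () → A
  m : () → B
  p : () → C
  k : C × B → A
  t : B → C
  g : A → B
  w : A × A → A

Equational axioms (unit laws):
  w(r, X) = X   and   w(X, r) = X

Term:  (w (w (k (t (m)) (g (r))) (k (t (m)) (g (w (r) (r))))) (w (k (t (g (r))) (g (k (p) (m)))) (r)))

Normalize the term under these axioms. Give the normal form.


1. (w (w (k (t (m)) (g (r))) (k (t (m)) (g (w (r) (r))))) (w (k (t (g (r))) (g (k (p) (m)))) (r)))  →  (w (w (k (t (m)) (g (r))) (k (t (m)) (g (r)))) (w (k (t (g (r))) (g (k (p) (m)))) (r)))
2. (w (w (k (t (m)) (g (r))) (k (t (m)) (g (r)))) (w (k (t (g (r))) (g (k (p) (m)))) (r)))  →  (w (w (k (t (m)) (g (r))) (k (t (m)) (g (r)))) (k (t (g (r))) (g (k (p) (m)))))

normal form = (w (w (k (t (m)) (g (r))) (k (t (m)) (g (r)))) (k (t (g (r))) (g (k (p) (m)))))


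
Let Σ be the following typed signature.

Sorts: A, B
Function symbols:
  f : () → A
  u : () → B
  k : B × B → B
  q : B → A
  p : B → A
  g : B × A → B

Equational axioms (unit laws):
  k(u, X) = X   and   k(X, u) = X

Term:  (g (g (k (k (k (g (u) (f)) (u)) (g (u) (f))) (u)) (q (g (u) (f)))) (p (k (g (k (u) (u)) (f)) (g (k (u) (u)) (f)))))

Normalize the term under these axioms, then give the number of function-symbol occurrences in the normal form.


1. (g (g (k (k (k (g (u) (f)) (u)) (g (u) (f))) (u)) (q (g (u) (f)))) (p (k (g (k (u) (u)) (f)) (g (k (u) (u)) (f)))))  →  (g (g (k (k (g (u) (f)) (u)) (g (u) (f))) (q (g (u) (f)))) (p (k (g (k (u) (u)) (f)) (g (k (u) (u)) (f)))))
2. (g (g (k (k (g (u) (f)) (u)) (g (u) (f))) (q (g (u) (f)))) (p (k (g (k (u) (u)) (f)) (g (k (u) (u)) (f)))))  →  (g (g (k (g (u) (f)) (g (u) (f))) (q (g (u) (f)))) (p (k (g (k (u) (u)) (f)) (g (k (u) (u)) (f)))))
3. (g (g (k (g (u) (f)) (g (u) (f))) (q (g (u) (f)))) (p (k (g (k (u) (u)) (f)) (g (k (u) (u)) (f)))))  →  (g (g (k (g (u) (f)) (g (u) (f))) (q (g (u) (f)))) (p (k (g (u) (f)) (g (k (u) (u)) (f)))))
4. (g (g (k (g (u) (f)) (g (u) (f))) (q (g (u) (f)))) (p (k (g (u) (f)) (g (k (u) (u)) (f)))))  →  (g (g (k (g (u) (f)) (g (u) (f))) (q (g (u) (f)))) (p (k (g (u) (f)) (g (u) (f)))))
normal form: (g (g (k (g (u) (f)) (g (u) (f))) (q (g (u) (f)))) (p (k (g (u) (f)) (g (u) (f)))))

size = 21


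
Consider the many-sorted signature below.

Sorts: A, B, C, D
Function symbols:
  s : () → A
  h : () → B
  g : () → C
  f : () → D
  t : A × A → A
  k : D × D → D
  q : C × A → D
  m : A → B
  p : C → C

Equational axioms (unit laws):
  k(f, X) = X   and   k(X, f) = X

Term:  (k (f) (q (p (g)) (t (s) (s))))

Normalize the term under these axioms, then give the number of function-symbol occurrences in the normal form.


1. (k (f) (q (p (g)) (t (s) (s))))  →  (q (p (g)) (t (s) (s)))
normal form: (q (p (g)) (t (s) (s)))

size = 6


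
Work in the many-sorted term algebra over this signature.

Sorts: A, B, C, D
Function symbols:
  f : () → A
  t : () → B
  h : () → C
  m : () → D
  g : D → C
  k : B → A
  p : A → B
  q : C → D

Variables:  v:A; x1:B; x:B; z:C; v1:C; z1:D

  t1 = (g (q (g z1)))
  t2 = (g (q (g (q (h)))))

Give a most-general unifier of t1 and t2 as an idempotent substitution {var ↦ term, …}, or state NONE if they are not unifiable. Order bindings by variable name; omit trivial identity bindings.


{z1 ↦ (q (h))}


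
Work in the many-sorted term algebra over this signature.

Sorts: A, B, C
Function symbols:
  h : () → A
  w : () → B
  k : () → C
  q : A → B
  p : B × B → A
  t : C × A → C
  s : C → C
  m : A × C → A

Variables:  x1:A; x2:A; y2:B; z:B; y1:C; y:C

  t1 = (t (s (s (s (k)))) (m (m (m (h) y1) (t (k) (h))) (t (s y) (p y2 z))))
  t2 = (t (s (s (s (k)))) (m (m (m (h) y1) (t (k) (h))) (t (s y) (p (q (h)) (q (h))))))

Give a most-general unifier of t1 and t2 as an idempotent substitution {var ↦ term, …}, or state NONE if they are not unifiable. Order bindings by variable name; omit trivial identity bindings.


{y2 ↦ (q (h)), z ↦ (q (h))}


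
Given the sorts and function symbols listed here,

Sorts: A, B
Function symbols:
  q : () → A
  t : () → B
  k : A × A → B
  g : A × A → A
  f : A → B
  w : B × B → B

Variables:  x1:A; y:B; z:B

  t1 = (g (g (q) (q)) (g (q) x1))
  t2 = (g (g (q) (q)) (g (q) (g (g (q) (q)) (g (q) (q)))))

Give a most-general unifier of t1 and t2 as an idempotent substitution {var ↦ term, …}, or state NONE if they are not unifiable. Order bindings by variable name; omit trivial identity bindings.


{x1 ↦ (g (g (q) (q)) (g (q) (q)))}


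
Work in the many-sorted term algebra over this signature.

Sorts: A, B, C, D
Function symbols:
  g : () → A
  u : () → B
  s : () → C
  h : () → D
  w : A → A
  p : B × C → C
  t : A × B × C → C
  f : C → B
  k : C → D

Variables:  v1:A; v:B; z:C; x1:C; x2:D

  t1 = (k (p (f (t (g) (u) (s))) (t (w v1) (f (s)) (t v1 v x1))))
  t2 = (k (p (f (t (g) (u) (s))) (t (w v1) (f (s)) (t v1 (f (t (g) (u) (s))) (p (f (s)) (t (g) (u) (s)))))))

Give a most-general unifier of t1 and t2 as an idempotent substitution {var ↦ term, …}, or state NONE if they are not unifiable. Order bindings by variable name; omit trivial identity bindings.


{v ↦ (f (t (g) (u) (s))), x1 ↦ (p (f (s)) (t (g) (u) (s)))}


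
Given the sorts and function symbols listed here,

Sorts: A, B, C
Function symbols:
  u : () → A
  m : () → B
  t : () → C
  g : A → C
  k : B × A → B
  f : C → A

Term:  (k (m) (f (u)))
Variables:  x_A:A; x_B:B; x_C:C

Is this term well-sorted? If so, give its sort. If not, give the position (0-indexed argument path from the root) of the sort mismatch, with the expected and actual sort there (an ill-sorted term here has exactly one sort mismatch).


ill-sorted at position [1, 0]: expected C, got A

  (m) : B
    (u) : A
  (f (u)) : ✗ arg 0 at [1, 0] has sort A, expected C


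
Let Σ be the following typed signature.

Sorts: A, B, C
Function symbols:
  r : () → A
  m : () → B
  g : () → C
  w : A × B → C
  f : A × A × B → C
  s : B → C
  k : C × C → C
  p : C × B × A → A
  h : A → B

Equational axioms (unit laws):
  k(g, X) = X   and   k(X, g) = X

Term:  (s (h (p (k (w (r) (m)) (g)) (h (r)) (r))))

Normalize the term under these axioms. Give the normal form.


1. (s (h (p (k (w (r) (m)) (g)) (h (r)) (r))))  →  (s (h (p (w (r) (m)) (h (r)) (r))))

normal form = (s (h (p (w (r) (m)) (h (r)) (r))))


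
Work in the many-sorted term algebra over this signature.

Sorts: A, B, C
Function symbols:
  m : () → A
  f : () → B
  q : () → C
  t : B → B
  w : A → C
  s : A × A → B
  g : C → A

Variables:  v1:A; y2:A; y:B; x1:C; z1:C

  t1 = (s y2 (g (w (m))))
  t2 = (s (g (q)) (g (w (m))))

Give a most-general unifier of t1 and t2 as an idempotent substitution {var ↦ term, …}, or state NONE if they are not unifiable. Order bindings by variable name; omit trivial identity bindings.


{y2 ↦ (g (q))}


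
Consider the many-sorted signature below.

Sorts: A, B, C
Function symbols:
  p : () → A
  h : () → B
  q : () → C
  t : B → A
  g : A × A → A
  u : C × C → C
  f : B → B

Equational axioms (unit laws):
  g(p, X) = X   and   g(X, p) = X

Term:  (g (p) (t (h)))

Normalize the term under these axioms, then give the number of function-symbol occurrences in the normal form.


1. (g (p) (t (h)))  →  (t (h))
normal form: (t (h))

size = 2


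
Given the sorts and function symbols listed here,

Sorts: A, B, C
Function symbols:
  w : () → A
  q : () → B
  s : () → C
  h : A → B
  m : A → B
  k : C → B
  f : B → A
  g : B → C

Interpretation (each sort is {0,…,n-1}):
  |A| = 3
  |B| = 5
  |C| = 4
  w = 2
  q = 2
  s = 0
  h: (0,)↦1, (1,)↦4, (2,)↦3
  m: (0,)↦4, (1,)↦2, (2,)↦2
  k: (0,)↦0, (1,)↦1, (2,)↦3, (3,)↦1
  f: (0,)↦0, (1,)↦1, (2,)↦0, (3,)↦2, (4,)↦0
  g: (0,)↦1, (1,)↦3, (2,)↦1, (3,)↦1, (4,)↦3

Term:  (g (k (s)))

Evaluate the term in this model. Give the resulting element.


  s = 0
  (k (s)) = k(0,) = 0
  (g (k (s))) = g(0,) = 1

value = 1


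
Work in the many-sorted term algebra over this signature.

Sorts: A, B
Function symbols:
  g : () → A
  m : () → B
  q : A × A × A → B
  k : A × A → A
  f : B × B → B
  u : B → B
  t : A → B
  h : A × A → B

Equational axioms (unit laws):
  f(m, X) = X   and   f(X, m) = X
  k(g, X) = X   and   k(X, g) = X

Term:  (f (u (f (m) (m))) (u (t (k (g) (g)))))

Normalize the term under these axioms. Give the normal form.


normal form = (f (u (m)) (u (t (g))))

1. (f (u (f (m) (m))) (u (t (k (g) (g)))))  →  (f (u (m)) (u (t (k (g) (g)))))
2. (f (u (m)) (u (t (k (g) (g)))))  →  (f (u (m)) (u (t (g))))


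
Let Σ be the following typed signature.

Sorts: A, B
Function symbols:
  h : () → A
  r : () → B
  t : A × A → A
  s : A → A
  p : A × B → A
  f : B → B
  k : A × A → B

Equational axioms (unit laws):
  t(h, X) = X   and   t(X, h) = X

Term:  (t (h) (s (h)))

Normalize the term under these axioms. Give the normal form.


1. (t (h) (s (h)))  →  (s (h))

normal form = (s (h))


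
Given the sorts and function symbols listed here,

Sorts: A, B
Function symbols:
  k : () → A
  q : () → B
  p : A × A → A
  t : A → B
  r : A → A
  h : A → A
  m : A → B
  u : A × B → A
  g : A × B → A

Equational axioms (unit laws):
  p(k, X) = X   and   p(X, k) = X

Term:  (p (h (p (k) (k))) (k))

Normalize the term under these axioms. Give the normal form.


normal form = (h (k))

1. (p (h (p (k) (k))) (k))  →  (h (p (k) (k)))
2. (h (p (k) (k)))  →  (h (k))


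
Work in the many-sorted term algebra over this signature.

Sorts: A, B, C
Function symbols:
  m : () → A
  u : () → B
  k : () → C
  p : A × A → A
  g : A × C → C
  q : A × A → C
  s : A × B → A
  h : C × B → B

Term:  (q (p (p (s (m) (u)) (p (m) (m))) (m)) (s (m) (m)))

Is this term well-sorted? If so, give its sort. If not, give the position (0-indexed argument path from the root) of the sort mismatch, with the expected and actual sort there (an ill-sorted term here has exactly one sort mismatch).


        (m) : A
        (u) : B
      (s (m) (u)) : A
        (m) : A
        (m) : A
      (p (m) (m)) : A
    (p (s (m) (u)) (p (m) (m))) : A
    (m) : A
  (p (p (s (m) (u)) (p (m) (m))) (m)) : A
    (m) : A
    (m) : A
  (s (m) (m)) : ✗ arg 1 at [1, 1] has sort A, expected B

ill-sorted at position [1, 1]: expected B, got A


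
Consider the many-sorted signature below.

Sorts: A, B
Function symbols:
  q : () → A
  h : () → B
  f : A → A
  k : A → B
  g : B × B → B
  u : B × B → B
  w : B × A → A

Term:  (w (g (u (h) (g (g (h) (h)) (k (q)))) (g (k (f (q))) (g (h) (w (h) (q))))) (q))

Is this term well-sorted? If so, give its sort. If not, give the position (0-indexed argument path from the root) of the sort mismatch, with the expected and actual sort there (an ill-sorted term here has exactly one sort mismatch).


ill-sorted at position [0, 1, 1, 1]: expected B, got A

      (h) : B
          (h) : B
          (h) : B
        (g (h) (h)) : B
          (q) : A
        (k (q)) : B
      (g (g (h) (h)) (k (q))) : B
    (u (h) (g (g (h) (h)) (k (q)))) : B
          (q) : A
        (f (q)) : A
      (k (f (q))) : B
        (h) : B
          (h) : B
          (q) : A
        (w (h) (q)) : A
      (g (h) (w (h) (q))) : ✗ arg 1 at [0, 1, 1, 1] has sort A, expected B
  (q) : A


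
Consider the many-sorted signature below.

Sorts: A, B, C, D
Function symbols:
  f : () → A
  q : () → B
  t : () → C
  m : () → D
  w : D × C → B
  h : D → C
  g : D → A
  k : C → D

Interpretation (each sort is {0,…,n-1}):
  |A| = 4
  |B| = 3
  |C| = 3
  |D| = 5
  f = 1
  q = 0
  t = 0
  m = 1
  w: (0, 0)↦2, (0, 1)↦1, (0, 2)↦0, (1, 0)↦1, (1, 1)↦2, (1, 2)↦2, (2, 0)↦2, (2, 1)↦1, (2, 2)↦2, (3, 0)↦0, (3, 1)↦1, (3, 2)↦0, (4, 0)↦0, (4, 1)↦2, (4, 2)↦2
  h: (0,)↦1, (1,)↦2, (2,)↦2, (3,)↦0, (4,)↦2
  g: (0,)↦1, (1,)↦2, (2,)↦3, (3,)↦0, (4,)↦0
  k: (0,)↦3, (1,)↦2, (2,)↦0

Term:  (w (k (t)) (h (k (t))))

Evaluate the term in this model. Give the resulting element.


  t = 0
  (k (t)) = k(0,) = 3
  t = 0
  (k (t)) = k(0,) = 3
  (h (k (t))) = h(3,) = 0
  (w (k (t)) (h (k (t)))) = w(3, 0) = 0

value = 0


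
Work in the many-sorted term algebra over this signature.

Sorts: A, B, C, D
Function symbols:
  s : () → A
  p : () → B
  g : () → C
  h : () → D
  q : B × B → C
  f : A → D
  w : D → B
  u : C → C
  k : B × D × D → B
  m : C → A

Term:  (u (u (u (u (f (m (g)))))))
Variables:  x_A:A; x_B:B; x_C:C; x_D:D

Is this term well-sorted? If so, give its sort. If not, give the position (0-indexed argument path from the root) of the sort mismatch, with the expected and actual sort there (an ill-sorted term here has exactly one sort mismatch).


ill-sorted at position [0, 0, 0, 0]: expected C, got D

            (g) : C
          (m (g)) : A
        (f (m (g))) : D
      (u (f (m (g)))) : ✗ arg 0 at [0, 0, 0, 0] has sort D, expected C


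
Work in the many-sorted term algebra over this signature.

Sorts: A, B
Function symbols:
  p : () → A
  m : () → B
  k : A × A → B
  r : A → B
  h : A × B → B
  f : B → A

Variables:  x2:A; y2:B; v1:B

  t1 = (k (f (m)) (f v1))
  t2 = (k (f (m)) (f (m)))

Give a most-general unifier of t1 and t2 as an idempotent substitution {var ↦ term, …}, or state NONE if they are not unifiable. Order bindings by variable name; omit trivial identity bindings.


{v1 ↦ (m)}


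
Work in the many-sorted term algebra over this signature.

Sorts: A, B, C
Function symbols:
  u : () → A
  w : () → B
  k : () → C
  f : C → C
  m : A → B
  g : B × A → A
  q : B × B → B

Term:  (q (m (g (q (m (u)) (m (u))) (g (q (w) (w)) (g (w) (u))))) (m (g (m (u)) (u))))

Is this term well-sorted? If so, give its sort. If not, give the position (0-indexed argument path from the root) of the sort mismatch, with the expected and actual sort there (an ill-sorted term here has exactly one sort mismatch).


well-sorted; sort = B

          (u) : A
        (m (u)) : B
          (u) : A
        (m (u)) : B
      (q (m (u)) (m (u))) : B
          (w) : B
          (w) : B
        (q (w) (w)) : B
          (w) : B
          (u) : A
        (g (w) (u)) : A
      (g (q (w) (w)) (g (w) (u))) : A
    (g (q (m (u)) (m (u))) (g (q (w) (w)) (g (w) (u)))) : A
  (m (g (q (m (u)) (m (u))) (g (q (w) (w)) (g (w) (u))))) : B
        (u) : A
      (m (u)) : B
      (u) : A
    (g (m (u)) (u)) : A
  (m (g (m (u)) (u))) : B
(q (m (g (q (m (u)) (m (u))) (g (q (w) (w)) (g (w) (u))))) (m (g (m (u)) (u)))) : B


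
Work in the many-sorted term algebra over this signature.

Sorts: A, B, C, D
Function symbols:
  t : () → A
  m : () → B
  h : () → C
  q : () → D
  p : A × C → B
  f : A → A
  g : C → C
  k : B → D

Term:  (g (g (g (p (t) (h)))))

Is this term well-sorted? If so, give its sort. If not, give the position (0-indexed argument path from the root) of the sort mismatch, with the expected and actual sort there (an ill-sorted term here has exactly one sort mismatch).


        (t) : A
        (h) : C
      (p (t) (h)) : B
    (g (p (t) (h))) : ✗ arg 0 at [0, 0, 0] has sort B, expected C

ill-sorted at position [0, 0, 0]: expected C, got B


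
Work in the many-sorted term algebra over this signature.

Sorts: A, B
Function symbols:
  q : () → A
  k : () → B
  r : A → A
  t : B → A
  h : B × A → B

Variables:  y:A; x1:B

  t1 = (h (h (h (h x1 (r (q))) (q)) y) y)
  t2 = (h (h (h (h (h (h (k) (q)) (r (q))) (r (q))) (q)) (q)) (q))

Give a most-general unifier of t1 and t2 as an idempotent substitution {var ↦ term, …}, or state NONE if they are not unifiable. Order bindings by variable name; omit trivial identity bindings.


{x1 ↦ (h (h (k) (q)) (r (q))), y ↦ (q)}


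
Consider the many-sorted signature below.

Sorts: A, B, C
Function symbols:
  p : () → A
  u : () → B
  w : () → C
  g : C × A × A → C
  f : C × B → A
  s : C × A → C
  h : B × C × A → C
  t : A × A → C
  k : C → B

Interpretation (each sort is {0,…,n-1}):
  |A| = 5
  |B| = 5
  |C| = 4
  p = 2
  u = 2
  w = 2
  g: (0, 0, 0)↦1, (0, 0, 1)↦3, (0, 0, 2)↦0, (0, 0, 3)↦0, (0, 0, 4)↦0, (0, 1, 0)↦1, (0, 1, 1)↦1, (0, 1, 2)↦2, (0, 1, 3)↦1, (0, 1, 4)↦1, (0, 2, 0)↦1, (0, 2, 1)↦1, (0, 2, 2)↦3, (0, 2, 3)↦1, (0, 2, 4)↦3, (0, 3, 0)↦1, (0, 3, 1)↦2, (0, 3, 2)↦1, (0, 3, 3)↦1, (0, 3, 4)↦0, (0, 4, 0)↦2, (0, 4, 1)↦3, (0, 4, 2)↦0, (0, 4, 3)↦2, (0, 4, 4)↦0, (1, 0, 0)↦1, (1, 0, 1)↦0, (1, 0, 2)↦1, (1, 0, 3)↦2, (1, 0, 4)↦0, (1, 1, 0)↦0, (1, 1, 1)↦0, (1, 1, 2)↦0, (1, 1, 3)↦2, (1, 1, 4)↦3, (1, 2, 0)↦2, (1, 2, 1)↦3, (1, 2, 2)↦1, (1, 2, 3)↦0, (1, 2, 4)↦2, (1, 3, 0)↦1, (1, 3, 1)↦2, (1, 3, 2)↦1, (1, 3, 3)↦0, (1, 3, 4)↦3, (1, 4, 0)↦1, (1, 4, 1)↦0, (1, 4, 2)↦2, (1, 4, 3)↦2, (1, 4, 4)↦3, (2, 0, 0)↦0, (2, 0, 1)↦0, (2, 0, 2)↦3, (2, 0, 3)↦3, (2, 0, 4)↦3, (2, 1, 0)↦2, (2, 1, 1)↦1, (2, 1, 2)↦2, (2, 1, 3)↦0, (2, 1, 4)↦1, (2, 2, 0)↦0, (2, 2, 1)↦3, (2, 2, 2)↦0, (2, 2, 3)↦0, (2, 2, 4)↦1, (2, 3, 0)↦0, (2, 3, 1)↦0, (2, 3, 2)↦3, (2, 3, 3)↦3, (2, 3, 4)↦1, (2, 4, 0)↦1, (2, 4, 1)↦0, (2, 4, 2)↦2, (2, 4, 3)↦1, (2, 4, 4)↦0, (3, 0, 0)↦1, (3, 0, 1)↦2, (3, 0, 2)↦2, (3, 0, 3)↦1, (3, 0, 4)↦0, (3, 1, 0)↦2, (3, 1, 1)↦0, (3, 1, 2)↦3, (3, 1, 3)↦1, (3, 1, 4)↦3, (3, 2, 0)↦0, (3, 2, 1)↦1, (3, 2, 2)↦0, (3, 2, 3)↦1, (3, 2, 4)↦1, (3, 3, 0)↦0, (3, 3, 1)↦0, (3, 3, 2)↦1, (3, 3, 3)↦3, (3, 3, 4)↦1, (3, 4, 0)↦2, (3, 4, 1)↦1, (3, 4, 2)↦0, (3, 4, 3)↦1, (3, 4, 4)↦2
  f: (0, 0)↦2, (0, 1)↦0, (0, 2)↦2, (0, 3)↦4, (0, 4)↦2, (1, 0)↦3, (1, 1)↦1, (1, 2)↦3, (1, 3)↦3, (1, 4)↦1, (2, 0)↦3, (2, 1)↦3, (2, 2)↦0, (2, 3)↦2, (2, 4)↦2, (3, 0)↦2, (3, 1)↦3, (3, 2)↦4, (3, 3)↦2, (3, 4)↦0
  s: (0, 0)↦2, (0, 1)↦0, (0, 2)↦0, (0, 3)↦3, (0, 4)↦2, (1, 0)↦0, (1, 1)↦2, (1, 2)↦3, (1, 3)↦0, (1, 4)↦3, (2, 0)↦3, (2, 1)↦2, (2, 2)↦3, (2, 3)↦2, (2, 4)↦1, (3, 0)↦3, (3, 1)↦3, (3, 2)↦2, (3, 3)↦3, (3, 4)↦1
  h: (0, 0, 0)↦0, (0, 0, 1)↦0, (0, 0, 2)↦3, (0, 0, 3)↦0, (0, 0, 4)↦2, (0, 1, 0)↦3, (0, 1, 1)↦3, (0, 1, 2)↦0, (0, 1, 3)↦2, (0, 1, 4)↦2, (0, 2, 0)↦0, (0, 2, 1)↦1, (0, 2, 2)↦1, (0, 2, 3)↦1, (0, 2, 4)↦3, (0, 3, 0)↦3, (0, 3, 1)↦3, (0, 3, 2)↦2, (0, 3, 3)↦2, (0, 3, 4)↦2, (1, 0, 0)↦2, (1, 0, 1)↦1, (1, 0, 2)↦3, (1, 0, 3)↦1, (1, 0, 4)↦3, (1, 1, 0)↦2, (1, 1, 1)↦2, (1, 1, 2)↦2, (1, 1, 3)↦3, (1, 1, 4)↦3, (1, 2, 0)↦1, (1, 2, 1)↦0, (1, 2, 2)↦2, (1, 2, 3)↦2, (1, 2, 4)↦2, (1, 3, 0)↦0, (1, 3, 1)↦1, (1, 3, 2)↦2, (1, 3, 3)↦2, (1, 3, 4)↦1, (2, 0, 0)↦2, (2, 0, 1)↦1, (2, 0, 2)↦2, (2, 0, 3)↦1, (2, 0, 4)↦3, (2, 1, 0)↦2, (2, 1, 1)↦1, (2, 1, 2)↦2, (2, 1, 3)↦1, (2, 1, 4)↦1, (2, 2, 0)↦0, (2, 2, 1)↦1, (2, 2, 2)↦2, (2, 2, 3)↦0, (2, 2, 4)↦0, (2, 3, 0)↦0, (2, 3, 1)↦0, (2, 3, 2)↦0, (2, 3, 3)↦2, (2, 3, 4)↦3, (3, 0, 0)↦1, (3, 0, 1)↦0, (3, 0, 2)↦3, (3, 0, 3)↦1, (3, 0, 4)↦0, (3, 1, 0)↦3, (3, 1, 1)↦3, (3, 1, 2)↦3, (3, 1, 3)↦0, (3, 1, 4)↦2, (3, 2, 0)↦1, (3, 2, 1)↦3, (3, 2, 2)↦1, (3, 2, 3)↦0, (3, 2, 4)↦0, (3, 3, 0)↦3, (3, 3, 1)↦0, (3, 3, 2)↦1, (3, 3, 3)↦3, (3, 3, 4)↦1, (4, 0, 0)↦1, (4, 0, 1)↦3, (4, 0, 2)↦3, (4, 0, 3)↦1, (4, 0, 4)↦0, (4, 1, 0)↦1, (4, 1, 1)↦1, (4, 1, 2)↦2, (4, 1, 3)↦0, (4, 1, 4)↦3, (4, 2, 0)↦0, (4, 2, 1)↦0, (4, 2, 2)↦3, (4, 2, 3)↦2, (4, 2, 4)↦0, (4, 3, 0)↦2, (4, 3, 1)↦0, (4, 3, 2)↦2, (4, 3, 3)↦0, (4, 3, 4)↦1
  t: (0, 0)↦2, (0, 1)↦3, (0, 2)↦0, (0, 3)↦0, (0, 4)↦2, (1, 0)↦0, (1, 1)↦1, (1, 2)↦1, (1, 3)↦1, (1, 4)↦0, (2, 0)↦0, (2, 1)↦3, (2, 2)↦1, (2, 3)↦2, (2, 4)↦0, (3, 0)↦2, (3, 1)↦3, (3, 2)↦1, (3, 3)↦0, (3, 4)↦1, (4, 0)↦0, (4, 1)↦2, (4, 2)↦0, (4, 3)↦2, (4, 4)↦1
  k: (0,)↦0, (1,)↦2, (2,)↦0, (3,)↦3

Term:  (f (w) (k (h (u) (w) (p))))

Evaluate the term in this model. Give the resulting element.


  w = 2
  u = 2
  w = 2
  p = 2
  (h (u) (w) (p)) = h(2, 2, 2) = 2
  (k (h (u) (w) (p))) = k(2,) = 0
  (f (w) (k (h (u) (w) (p)))) = f(2, 0) = 3

value = 3


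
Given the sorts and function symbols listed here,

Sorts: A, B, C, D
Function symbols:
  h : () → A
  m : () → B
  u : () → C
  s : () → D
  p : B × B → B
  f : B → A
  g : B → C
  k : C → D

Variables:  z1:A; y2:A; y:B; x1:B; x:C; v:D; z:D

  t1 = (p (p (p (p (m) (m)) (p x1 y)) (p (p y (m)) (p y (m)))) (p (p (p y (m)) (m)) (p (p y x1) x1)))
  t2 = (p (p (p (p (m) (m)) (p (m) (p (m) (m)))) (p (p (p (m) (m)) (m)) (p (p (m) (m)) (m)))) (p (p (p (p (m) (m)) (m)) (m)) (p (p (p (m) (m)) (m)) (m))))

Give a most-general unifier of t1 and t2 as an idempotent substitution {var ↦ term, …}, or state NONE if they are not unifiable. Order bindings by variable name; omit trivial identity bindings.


{x1 ↦ (m), y ↦ (p (m) (m))}


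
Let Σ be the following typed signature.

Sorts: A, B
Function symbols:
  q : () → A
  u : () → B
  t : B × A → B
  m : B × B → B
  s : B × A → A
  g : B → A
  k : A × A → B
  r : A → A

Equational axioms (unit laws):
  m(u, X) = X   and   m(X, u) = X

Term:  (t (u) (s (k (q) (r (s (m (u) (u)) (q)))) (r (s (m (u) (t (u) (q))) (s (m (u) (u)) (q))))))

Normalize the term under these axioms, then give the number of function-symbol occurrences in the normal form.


1. (t (u) (s (k (q) (r (s (m (u) (u)) (q)))) (r (s (m (u) (t (u) (q))) (s (m (u) (u)) (q))))))  →  (t (u) (s (k (q) (r (s (u) (q)))) (r (s (m (u) (t (u) (q))) (s (m (u) (u)) (q))))))
2. (t (u) (s (k (q) (r (s (u) (q)))) (r (s (m (u) (t (u) (q))) (s (m (u) (u)) (q))))))  →  (t (u) (s (k (q) (r (s (u) (q)))) (r (s (t (u) (q)) (s (m (u) (u)) (q))))))
3. (t (u) (s (k (q) (r (s (u) (q)))) (r (s (t (u) (q)) (s (m (u) (u)) (q))))))  →  (t (u) (s (k (q) (r (s (u) (q)))) (r (s (t (u) (q)) (s (u) (q))))))
normal form: (t (u) (s (k (q) (r (s (u) (q)))) (r (s (t (u) (q)) (s (u) (q))))))

size = 17


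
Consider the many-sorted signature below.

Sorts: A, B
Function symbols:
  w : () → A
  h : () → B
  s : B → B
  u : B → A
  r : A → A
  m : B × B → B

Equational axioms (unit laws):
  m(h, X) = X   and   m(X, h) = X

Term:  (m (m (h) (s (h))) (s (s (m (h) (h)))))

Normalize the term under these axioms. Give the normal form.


normal form = (m (s (h)) (s (s (h))))

1. (m (m (h) (s (h))) (s (s (m (h) (h)))))  →  (m (s (h)) (s (s (m (h) (h)))))
2. (m (s (h)) (s (s (m (h) (h)))))  →  (m (s (h)) (s (s (h))))


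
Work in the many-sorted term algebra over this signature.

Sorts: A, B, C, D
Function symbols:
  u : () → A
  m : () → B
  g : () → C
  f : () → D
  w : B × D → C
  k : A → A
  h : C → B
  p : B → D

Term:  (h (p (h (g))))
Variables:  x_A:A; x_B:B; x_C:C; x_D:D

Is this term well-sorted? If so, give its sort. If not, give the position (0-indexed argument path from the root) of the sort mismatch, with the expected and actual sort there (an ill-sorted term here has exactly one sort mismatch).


      (g) : C
    (h (g)) : B
  (p (h (g))) : D
(h (p (h (g)))) : ✗ arg 0 at [0] has sort D, expected C

ill-sorted at position [0]: expected C, got D


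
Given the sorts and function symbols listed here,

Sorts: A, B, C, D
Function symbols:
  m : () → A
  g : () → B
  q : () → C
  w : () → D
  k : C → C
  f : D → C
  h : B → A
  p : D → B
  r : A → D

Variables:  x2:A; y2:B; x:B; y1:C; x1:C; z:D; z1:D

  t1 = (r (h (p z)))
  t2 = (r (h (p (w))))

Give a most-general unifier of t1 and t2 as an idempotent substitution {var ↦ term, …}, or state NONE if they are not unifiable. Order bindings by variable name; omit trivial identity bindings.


{z ↦ (w)}


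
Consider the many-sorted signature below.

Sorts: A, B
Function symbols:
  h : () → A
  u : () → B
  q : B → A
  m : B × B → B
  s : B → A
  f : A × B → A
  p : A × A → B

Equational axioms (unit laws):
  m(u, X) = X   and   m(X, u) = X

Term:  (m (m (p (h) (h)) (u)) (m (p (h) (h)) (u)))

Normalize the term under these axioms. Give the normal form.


normal form = (m (p (h) (h)) (p (h) (h)))

1. (m (m (p (h) (h)) (u)) (m (p (h) (h)) (u)))  →  (m (p (h) (h)) (m (p (h) (h)) (u)))
2. (m (p (h) (h)) (m (p (h) (h)) (u)))  →  (m (p (h) (h)) (p (h) (h)))


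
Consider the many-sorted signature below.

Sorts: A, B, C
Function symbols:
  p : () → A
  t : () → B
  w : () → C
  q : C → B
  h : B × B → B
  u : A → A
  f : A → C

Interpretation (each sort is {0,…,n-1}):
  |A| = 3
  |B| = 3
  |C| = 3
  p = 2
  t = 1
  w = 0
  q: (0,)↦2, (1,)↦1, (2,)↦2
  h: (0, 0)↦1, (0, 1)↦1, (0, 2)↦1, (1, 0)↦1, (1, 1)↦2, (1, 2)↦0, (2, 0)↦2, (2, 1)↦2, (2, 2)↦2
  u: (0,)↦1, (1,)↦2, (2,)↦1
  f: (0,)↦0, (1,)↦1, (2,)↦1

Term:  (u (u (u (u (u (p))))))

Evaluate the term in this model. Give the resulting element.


value = 1

  p = 2
  (u (p)) = u(2,) = 1
  (u (u (p))) = u(1,) = 2
  (u (u (u (p)))) = u(2,) = 1
  (u (u (u (u (p))))) = u(1,) = 2
  (u (u (u (u (u (p)))))) = u(2,) = 1


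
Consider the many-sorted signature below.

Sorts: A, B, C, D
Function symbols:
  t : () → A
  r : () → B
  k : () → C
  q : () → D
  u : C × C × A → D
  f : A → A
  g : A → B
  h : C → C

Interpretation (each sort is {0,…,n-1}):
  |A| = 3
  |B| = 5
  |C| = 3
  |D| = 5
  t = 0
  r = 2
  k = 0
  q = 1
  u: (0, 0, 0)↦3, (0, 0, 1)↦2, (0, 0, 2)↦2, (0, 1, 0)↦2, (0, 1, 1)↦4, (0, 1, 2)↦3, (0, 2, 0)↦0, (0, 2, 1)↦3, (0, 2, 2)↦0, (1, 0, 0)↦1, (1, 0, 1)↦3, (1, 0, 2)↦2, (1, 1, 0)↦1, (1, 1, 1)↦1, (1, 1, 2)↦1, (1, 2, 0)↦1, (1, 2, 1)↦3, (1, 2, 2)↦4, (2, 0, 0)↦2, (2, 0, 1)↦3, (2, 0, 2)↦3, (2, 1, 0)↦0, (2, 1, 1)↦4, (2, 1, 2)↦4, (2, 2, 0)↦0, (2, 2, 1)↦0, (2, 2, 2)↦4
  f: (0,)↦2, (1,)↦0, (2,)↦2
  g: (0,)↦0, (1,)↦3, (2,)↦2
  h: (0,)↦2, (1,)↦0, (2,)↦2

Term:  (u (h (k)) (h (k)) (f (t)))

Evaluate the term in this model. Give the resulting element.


value = 4

  k = 0
  (h (k)) = h(0,) = 2
  k = 0
  (h (k)) = h(0,) = 2
  t = 0
  (f (t)) = f(0,) = 2
  (u (h (k)) (h (k)) (f (t))) = u(2, 2, 2) = 4


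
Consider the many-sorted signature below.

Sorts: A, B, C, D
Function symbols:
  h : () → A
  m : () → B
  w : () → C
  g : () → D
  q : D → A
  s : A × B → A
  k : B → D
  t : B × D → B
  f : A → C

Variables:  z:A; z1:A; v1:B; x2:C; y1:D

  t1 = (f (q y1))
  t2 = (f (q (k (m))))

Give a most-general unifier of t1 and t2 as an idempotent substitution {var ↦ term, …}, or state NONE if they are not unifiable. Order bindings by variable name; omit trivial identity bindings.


{y1 ↦ (k (m))}


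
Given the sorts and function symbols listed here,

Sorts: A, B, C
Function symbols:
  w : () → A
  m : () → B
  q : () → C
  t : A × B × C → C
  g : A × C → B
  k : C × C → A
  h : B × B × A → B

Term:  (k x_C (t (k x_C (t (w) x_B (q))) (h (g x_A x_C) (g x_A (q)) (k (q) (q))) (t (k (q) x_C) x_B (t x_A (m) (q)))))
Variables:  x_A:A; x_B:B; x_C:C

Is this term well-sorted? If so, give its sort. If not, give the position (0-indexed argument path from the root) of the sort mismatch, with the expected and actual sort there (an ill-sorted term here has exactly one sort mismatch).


  x_C : C
      x_C : C
        (w) : A
        x_B : B
        (q) : C
      (t (w) x_B (q)) : C
    (k x_C (t (w) x_B (q))) : A
        x_A : A
        x_C : C
      (g x_A x_C) : B
        x_A : A
        (q) : C
      (g x_A (q)) : B
        (q) : C
        (q) : C
      (k (q) (q)) : A
    (h (g x_A x_C) (g x_A (q)) (k (q) (q))) : B
        (q) : C
        x_C : C
      (k (q) x_C) : A
      x_B : B
        x_A : A
        (m) : B
        (q) : C
      (t x_A (m) (q)) : C
    (t (k (q) x_C) x_B (t x_A (m) (q))) : C
  (t (k x_C (t (w) x_B (q))) (h (g x_A x_C) (g x_A (q)) (k (q) (q))) (t (k (q) x_C) x_B (t x_A (m) (q)))) : C
(k x_C (t (k x_C (t (w) x_B (q))) (h (g x_A x_C) (g x_A (q)) (k (q) (q))) (t (k (q) x_C) x_B (t x_A (m) (q))))) : A

well-sorted; sort = A


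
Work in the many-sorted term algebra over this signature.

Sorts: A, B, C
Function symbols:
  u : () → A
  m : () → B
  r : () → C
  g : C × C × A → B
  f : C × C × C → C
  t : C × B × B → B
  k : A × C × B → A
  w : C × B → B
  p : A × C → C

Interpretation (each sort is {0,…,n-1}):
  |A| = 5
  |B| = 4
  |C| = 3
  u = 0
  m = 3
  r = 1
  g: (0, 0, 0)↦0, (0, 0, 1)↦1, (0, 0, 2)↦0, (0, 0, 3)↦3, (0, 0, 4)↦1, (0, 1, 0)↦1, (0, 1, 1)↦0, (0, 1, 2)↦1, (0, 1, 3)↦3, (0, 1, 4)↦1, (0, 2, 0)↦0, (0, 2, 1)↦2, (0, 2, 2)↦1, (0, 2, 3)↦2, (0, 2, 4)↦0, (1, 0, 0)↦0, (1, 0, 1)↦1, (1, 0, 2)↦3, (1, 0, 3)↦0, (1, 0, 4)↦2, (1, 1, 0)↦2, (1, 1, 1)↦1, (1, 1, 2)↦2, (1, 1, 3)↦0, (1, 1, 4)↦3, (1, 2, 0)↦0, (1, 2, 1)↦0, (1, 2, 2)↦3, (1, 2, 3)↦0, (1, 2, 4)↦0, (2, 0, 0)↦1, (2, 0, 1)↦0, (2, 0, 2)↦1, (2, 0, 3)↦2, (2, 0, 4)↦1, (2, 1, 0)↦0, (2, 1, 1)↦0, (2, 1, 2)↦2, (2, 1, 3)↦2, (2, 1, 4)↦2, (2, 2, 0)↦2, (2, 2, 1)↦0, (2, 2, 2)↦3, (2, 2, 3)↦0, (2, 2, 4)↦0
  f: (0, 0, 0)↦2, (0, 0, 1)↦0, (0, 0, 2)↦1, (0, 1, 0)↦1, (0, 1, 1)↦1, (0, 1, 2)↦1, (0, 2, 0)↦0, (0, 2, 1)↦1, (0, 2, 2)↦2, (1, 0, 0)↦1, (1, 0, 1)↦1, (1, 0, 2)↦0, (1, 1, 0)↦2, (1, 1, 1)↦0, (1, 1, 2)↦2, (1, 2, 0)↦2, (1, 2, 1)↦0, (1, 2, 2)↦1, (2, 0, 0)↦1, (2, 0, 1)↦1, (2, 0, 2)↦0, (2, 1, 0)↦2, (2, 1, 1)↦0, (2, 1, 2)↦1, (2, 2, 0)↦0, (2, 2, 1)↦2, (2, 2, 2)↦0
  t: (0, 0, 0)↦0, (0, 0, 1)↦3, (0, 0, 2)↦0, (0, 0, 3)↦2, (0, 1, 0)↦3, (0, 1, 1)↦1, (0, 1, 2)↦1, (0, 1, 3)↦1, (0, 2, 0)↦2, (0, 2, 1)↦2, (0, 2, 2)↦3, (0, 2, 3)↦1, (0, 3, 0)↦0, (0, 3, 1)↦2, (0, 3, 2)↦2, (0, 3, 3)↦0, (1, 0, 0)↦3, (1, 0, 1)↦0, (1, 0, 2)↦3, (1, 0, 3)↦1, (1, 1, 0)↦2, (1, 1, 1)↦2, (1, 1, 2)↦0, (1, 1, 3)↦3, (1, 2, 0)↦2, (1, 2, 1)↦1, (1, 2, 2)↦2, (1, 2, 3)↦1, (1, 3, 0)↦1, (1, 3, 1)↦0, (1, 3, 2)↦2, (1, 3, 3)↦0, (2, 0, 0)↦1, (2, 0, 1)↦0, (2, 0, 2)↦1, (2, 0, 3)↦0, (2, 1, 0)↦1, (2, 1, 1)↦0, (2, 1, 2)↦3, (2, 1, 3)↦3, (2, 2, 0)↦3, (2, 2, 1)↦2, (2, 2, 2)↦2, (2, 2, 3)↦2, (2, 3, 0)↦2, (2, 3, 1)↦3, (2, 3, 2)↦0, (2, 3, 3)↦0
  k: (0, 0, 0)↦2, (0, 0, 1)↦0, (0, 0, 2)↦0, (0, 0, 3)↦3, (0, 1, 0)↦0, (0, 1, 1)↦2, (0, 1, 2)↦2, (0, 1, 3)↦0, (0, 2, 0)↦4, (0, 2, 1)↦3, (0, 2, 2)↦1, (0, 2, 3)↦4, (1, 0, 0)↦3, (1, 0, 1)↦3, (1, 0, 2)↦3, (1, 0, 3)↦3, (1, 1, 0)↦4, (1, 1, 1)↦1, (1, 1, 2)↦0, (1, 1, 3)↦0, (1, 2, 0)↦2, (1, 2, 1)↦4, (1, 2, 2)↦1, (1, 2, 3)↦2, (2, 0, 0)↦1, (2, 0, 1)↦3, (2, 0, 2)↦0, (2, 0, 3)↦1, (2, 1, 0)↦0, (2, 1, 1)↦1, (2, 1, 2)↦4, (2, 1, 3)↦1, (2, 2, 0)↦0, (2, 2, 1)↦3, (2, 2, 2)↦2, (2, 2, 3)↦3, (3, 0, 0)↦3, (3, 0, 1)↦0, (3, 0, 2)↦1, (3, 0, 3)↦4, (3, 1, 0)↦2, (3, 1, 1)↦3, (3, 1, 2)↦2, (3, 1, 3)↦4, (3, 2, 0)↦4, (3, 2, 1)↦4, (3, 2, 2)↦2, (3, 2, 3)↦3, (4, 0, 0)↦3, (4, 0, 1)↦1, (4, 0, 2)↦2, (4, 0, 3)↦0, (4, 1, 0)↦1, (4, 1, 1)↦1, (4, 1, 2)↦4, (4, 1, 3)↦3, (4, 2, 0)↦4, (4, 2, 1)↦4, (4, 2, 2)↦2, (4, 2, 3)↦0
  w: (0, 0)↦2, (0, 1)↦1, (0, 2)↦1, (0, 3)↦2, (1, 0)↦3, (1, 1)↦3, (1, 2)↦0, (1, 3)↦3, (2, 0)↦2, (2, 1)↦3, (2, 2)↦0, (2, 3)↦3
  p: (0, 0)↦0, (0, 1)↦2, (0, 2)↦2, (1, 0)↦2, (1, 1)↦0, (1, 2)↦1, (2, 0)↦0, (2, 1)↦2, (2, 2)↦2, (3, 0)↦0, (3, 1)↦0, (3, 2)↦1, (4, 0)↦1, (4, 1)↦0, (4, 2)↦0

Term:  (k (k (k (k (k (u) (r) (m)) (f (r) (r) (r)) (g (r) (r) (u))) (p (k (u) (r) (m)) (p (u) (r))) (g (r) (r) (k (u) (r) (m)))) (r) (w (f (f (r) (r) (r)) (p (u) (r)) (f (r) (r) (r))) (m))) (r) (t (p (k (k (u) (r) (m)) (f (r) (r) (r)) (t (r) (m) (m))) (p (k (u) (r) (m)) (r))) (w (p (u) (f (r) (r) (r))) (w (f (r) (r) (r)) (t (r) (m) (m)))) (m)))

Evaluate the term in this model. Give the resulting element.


  u = 0
  r = 1
  m = 3
  (k (u) (r) (m)) = k(0, 1, 3) = 0
  r = 1
  r = 1
  r = 1
  (f (r) (r) (r)) = f(1, 1, 1) = 0
  r = 1
  r = 1
  u = 0
  (g (r) (r) (u)) = g(1, 1, 0) = 2
  (k (k (u) (r) (m)) (f (r) (r) (r)) (g (r) (r) (u))) = k(0, 0, 2) = 0
  u = 0
  r = 1
  m = 3
  (k (u) (r) (m)) = k(0, 1, 3) = 0
  u = 0
  r = 1
  (p (u) (r)) = p(0, 1) = 2
  (p (k (u) (r) (m)) (p (u) (r))) = p(0, 2) = 2
  r = 1
  r = 1
  u = 0
  r = 1
  m = 3
  (k (u) (r) (m)) = k(0, 1, 3) = 0
  (g (r) (r) (k (u) (r) (m))) = g(1, 1, 0) = 2
  (k (k (k (u) (r) (m)) (f (r) (r) (r)) (g (r) (r) (u))) (p (k (u) (r) (m)) (p (u) (r))) (g (r) (r) (k (u) (r) (m)))) = k(0, 2, 2) = 1
  r = 1
  r = 1
  r = 1
  r = 1
  (f (r) (r) (r)) = f(1, 1, 1) = 0
  u = 0
  r = 1
  (p (u) (r)) = p(0, 1) = 2
  r = 1
  r = 1
  r = 1
  (f (r) (r) (r)) = f(1, 1, 1) = 0
  (f (f (r) (r) (r)) (p (u) (r)) (f (r) (r) (r))) = f(0, 2, 0) = 0
  m = 3
  (w (f (f (r) (r) (r)) (p (u) (r)) (f (r) (r) (r))) (m)) = w(0, 3) = 2
  (k (k (k (k (u) (r) (m)) (f (r) (r) (r)) (g (r) (r) (u))) (p (k (u) (r) (m)) (p (u) (r))) (g (r) (r) (k (u) (r) (m)))) (r) (w (f (f (r) (r) (r)) (p (u) (r)) (f (r) (r) (r))) (m))) = k(1, 1, 2) = 0
  r = 1
  u = 0
  r = 1
  m = 3
  (k (u) (r) (m)) = k(0, 1, 3) = 0
  r = 1
  r = 1
  r = 1
  (f (r) (r) (r)) = f(1, 1, 1) = 0
  r = 1
  m = 3
  m = 3
  (t (r) (m) (m)) = t(1, 3, 3) = 0
  (k (k (u) (r) (m)) (f (r) (r) (r)) (t (r) (m) (m))) = k(0, 0, 0) = 2
  u = 0
  r = 1
  m = 3
  (k (u) (r) (m)) = k(0, 1, 3) = 0
  r = 1
  (p (k (u) (r) (m)) (r)) = p(0, 1) = 2
  (p (k (k (u) (r) (m)) (f (r) (r) (r)) (t (r) (m) (m))) (p (k (u) (r) (m)) (r))) = p(2, 2) = 2
  u = 0
  r = 1
  r = 1
  r = 1
  (f (r) (r) (r)) = f(1, 1, 1) = 0
  (p (u) (f (r) (r) (r))) = p(0, 0) = 0
  r = 1
  r = 1
  r = 1
  (f (r) (r) (r)) = f(1, 1, 1) = 0
  r = 1
  m = 3
  m = 3
  (t (r) (m) (m)) = t(1, 3, 3) = 0
  (w (f (r) (r) (r)) (t (r) (m) (m))) = w(0, 0) = 2
  (w (p (u) (f (r) (r) (r))) (w (f (r) (r) (r)) (t (r) (m) (m)))) = w(0, 2) = 1
  m = 3
  (t (p (k (k (u) (r) (m)) (f (r) (r) (r)) (t (r) (m) (m))) (p (k (u) (r) (m)) (r))) (w (p (u) (f (r) (r) (r))) (w (f (r) (r) (r)) (t (r) (m) (m)))) (m)) = t(2, 1, 3) = 3
  (k (k (k (k (k (u) (r) (m)) (f (r) (r) (r)) (g (r) (r) (u))) (p (k (u) (r) (m)) (p (u) (r))) (g (r) (r) (k (u) (r) (m)))) (r) (w (f (f (r) (r) (r)) (p (u) (r)) (f (r) (r) (r))) (m))) (r) (t (p (k (k (u) (r) (m)) (f (r) (r) (r)) (t (r) (m) (m))) (p (k (u) (r) (m)) (r))) (w (p (u) (f (r) (r) (r))) (w (f (r) (r) (r)) (t (r) (m) (m)))) (m))) = k(0, 1, 3) = 0

value = 0
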